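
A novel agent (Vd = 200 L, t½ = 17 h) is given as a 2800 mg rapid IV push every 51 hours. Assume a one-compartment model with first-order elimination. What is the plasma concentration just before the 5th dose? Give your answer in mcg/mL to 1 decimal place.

2.0 mcg/mL

f = (1/2)^(τ/t½) = (1/2)^(51/17) ≈ 0.1250.
C₀ = D/Vd = 2800/200 ≈ 14.000 mcg/mL.
Before the 5th dose, 4 doses have been given. Superposition: Cmin = C₀·(f + f² + … + f^4).
≈ 14.000 × (0.1250 + 0.0156 + 0.0020 + 0.0002) ≈ 14.000 × 0.1428 ≈ 1.999 mcg/mL.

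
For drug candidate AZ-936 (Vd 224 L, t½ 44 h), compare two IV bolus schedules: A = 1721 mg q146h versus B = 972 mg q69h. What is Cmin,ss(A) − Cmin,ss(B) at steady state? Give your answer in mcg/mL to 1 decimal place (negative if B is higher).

Regimen A: f = (1/2)^(146/44) ≈ 0.1003; Cmin,ss = (1721/224)·f/(1−f) ≈ 0.857 mcg/mL.
Regimen B: f = (1/2)^(69/44) ≈ 0.3372; Cmin,ss = (972/224)·f/(1−f) ≈ 2.208 mcg/mL.
Difference ≈ 0.857 − 2.208 ≈ -1.351 mcg/mL.

-1.4 mcg/mL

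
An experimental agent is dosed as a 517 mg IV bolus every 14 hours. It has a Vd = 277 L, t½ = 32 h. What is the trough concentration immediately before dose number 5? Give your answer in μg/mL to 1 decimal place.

f = (1/2)^(τ/t½) = (1/2)^(14/32) ≈ 0.7384.
C₀ = D/Vd = 517/277 ≈ 1.866 μg/mL.
Before the 5th dose, 4 doses have been given. Superposition: Cmin = C₀·(f + f² + … + f^4).
≈ 1.866 × (0.7384 + 0.5452 + 0.4026 + 0.2973) ≈ 1.866 × 1.9835 ≈ 3.701 μg/mL.

3.7 μg/mL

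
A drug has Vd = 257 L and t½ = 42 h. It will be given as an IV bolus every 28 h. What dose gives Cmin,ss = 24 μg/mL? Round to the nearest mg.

τ/t½ = 28/42 ≈ 0.66667, so f = (1/2)^(28/42) ≈ 0.629961.
Cmin,ss = (D/Vd)·f/(1−f), so D = Cmin,ss·Vd·(1−f)/f.
D = 24 × 257 × (1−f)/f ≈ 24 × 257 × 0.58740 ≈ 3623.08 mg.

3623 mg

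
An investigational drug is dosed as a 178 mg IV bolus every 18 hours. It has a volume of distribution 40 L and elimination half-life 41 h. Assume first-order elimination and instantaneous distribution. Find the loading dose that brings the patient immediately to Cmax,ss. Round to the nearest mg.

678 mg

f = (1/2)^(18/41) ≈ 0.737633; accumulation ratio R = 1/(1−f) ≈ 3.81145.
Loading dose to hit Cmax,ss on first dose: D_load = D_maint·R ≈ 178 × 3.81145 ≈ 678.44 mg.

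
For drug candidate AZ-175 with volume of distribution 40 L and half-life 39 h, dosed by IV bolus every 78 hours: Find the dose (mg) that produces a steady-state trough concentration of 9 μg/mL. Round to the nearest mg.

τ/t½ = 78/39 ≈ 2, so f = (1/2)^(78/39) ≈ 0.250000.
Cmin,ss = (D/Vd)·f/(1−f), so D = Cmin,ss·Vd·(1−f)/f.
D = 9 × 40 × (1−f)/f ≈ 9 × 40 × 3.00000 ≈ 1080.00 mg.

1080 mg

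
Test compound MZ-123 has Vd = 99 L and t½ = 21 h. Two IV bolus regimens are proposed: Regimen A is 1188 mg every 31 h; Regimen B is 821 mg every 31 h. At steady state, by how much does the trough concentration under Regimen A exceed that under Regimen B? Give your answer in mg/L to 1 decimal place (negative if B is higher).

2.1 mg/L

Regimen A: f = (1/2)^(31/21) ≈ 0.3594; Cmin,ss = (1188/99)·f/(1−f) ≈ 6.732 mg/L.
Regimen B: f = (1/2)^(31/21) ≈ 0.3594; Cmin,ss = (821/99)·f/(1−f) ≈ 4.653 mg/L.
Difference ≈ 6.732 − 4.653 ≈ 2.079 mg/L.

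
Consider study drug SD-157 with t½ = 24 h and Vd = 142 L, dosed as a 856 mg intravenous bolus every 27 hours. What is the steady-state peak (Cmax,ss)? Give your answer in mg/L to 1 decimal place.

k = ln2/t½ = ln2/24 ≈ 0.028881 h⁻¹; fraction remaining f = e^(−kτ) = e^(−0.028881×27) ≈ 0.4585.
Accumulation ratio R = 1/(1 − f) ≈ 1/0.5415 ≈ 1.8467.
Single-dose peak C₀ = D/Vd = 856/142 ≈ 6.028 mg/L.
Cmax,ss = C₀/(1 − f) ≈ 6.028/0.5415 ≈ 11.132 mg/L.

11.1 mg/L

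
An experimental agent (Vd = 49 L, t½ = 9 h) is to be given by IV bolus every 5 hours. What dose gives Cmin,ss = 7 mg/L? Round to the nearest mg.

τ/t½ = 5/9 ≈ 0.55556, so f = (1/2)^(5/9) ≈ 0.680395.
Cmin,ss = (D/Vd)·f/(1−f), so D = Cmin,ss·Vd·(1−f)/f.
D = 7 × 49 × (1−f)/f ≈ 7 × 49 × 0.46973 ≈ 161.12 mg.

161 mg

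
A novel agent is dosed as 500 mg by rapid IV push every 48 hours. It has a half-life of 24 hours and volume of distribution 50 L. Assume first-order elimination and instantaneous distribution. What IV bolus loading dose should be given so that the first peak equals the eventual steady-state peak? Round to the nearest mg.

667 mg

f = (1/2)^(48/24) ≈ 0.250000; accumulation ratio R = 1/(1−f) ≈ 1.33333.
Loading dose to hit Cmax,ss on first dose: D_load = D_maint·R ≈ 500 × 1.33333 ≈ 666.66 mg.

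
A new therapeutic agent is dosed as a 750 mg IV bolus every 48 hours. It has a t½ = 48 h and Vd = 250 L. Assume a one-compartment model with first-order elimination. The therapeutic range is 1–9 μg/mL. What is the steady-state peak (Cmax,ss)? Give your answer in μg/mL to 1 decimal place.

The dosing interval is 1 half-life, so f = 2^(−1) = 0.5.
Accumulation ratio R = 1/(1 − f) = 1/0.5 = 2/1.
Single-dose peak C₀ = D/Vd = 750/250 = 3 μg/mL.
Steady-state peak Cmax,ss = C₀·R = 3 × 2/1 ≈ 6.000 μg/mL.
Peak 6.0 μg/mL vs MTC 9 μg/mL: below toxic threshold.

6.0 μg/mL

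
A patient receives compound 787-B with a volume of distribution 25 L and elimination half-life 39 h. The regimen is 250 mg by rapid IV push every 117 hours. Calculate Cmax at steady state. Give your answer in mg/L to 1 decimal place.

τ = 117 h = 3 half-lives, so f = (1/2)^3 = 0.125.
At steady state, R = 1/(1 − 0.125) = 8/7.
Single-dose peak C₀ = D/Vd = 250/25 = 10 mg/L.
Steady-state peak Cmax,ss = C₀·R = 10 × 8/7 ≈ 11.429 mg/L.

11.4 mg/L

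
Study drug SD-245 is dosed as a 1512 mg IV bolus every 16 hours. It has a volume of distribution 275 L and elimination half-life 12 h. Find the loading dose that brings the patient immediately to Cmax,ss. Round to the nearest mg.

f = (1/2)^(16/12) ≈ 0.396850; accumulation ratio R = 1/(1−f) ≈ 1.65796.
Loading dose to hit Cmax,ss on first dose: D_load = D_maint·R ≈ 1512 × 1.65796 ≈ 2506.84 mg.

2507 mg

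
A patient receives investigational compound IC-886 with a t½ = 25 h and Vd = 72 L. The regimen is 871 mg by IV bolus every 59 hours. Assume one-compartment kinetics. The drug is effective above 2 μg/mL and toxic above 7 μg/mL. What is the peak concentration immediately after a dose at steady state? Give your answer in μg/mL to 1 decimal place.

15.0 μg/mL

τ/t½ = 59/25 ≈ 2.36, so fraction remaining f = (1/2)^(59/25) ≈ 0.1948.
At steady state, accumulation factor R = 1/(1 − e^(−kτ)) ≈ 1.2419.
Each bolus raises the concentration by D/Vd = 871/72 ≈ 12.097 μg/mL.
Steady-state peak Cmax,ss = C₀·R ≈ 12.097 × 1.2419 ≈ 15.023 μg/mL.
Peak 15.0 μg/mL vs MTC 7 μg/mL: exceeds toxic threshold.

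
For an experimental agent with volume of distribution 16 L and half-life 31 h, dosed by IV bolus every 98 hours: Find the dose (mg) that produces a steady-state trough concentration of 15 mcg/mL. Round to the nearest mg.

1907 mg

τ/t½ = 98/31 ≈ 3.1613, so f = (1/2)^(98/31) ≈ 0.111778.
Cmin,ss = (D/Vd)·f/(1−f), so D = Cmin,ss·Vd·(1−f)/f.
D = 15 × 16 × (1−f)/f ≈ 15 × 16 × 7.94630 ≈ 1907.11 mg.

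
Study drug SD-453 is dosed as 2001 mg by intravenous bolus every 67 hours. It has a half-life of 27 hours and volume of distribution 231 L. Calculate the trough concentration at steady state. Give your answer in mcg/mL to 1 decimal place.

1.9 mcg/mL

Over one 67-h interval, 67/27 ≈ 2.4815 half-lives elapse, leaving f ≈ 0.1791 of each dose.
At steady state, accumulation factor R = 1/(1 − e^(−kτ)) ≈ 1.2182.
Each bolus raises the concentration by D/Vd = 2001/231 ≈ 8.662 mcg/mL.
Cmax,ss = C₀/(1 − f) ≈ 8.662/0.8209 ≈ 10.552 mcg/mL.
Steady-state trough Cmin,ss = Cmax,ss·f ≈ 10.552 × 0.1791 ≈ 1.890 mcg/mL.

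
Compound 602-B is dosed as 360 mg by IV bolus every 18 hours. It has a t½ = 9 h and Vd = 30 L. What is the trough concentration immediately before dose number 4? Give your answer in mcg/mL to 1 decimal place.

3.9 mcg/mL

f = (1/2)^(τ/t½) = (1/2)^(18/9) ≈ 0.2500.
C₀ = D/Vd = 360/30 ≈ 12.000 mcg/mL.
Before the 4th dose, 3 doses have been given. Superposition: Cmin = C₀·(f + f² + … + f^3).
≈ 12.000 × (0.2500 + 0.0625 + 0.0156) ≈ 12.000 × 0.3281 ≈ 3.937 mcg/mL.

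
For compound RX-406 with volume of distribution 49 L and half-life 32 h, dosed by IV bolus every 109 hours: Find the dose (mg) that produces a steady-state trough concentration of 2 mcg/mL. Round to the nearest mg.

τ/t½ = 109/32 ≈ 3.4062, so f = (1/2)^(109/32) ≈ 0.094323.
Cmin,ss = (D/Vd)·f/(1−f), so D = Cmin,ss·Vd·(1−f)/f.
D = 2 × 49 × (1−f)/f ≈ 2 × 49 × 9.60187 ≈ 940.98 mg.

941 mg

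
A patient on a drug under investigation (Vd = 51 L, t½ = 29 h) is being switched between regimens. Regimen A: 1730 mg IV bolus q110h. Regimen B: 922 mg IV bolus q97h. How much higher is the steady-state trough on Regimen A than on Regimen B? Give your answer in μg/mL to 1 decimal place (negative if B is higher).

Regimen A: f = (1/2)^(110/29) ≈ 0.0721; Cmin,ss = (1730/51)·f/(1−f) ≈ 2.636 μg/mL.
Regimen B: f = (1/2)^(97/29) ≈ 0.0984; Cmin,ss = (922/51)·f/(1−f) ≈ 1.973 μg/mL.
Difference ≈ 2.636 − 1.973 ≈ 0.663 μg/mL.

0.7 μg/mL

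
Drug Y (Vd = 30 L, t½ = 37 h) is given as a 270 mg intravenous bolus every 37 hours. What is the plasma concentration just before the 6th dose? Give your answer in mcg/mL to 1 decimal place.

f = (1/2)^(τ/t½) = (1/2)^(37/37) ≈ 0.5000.
C₀ = D/Vd = 270/30 ≈ 9.000 mcg/mL.
Before the 6th dose, 5 doses have been given. Superposition: Cmin = C₀·(f + f² + … + f^5).
≈ 9.000 × (0.5000 + 0.2500 + 0.1250 + 0.0625 + 0.0313) ≈ 9.000 × 0.9688 ≈ 8.719 mcg/mL.

8.7 mcg/mL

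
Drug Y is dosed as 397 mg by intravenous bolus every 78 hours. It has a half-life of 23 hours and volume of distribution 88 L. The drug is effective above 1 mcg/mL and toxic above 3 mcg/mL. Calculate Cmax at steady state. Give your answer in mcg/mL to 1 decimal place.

Over one 78-h interval, 78/23 ≈ 3.3913 half-lives elapse, leaving f ≈ 0.0953 of each dose.
Accumulation ratio R = 1/(1 − f) ≈ 1/0.9047 ≈ 1.1053.
Single-dose peak C₀ = D/Vd = 397/88 ≈ 4.511 mcg/mL.
Cmax,ss = C₀/(1 − f) ≈ 4.511/0.9047 ≈ 4.986 mcg/mL.
Peak 5.0 mcg/mL vs MTC 3 mcg/mL: exceeds toxic threshold.

5.0 mcg/mL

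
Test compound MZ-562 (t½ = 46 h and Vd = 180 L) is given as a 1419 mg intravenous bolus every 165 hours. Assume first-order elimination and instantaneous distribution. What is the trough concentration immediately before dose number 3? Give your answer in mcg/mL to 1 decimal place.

f = (1/2)^(τ/t½) = (1/2)^(165/46) ≈ 0.0832.
C₀ = D/Vd = 1419/180 ≈ 7.883 mcg/mL.
Before the 3rd dose, 2 doses have been given. Superposition: Cmin = C₀·(f + f²).
≈ 7.883 × (0.0832 + 0.0069) ≈ 7.883 × 0.0901 ≈ 0.710 mcg/mL.

0.7 mcg/mL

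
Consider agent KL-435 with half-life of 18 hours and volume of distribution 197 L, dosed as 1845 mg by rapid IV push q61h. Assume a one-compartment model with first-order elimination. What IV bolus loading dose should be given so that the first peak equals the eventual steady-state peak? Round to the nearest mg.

f = (1/2)^(61/18) ≈ 0.095465; accumulation ratio R = 1/(1−f) ≈ 1.10554.
Loading dose to hit Cmax,ss on first dose: D_load = D_maint·R ≈ 1845 × 1.10554 ≈ 2039.72 mg.

2040 mg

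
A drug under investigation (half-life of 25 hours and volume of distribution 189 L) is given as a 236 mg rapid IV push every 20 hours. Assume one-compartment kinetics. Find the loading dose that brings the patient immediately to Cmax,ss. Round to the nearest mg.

554 mg

f = (1/2)^(20/25) ≈ 0.574349; accumulation ratio R = 1/(1−f) ≈ 2.34934.
Loading dose to hit Cmax,ss on first dose: D_load = D_maint·R ≈ 236 × 2.34934 ≈ 554.44 mg.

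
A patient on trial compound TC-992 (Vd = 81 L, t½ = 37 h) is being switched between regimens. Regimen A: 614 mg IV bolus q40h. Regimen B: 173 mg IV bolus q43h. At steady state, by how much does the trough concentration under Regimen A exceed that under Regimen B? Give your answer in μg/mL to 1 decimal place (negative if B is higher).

5.1 μg/mL

Regimen A: f = (1/2)^(40/37) ≈ 0.4727; Cmin,ss = (614/81)·f/(1−f) ≈ 6.795 μg/mL.
Regimen B: f = (1/2)^(43/37) ≈ 0.4468; Cmin,ss = (173/81)·f/(1−f) ≈ 1.725 μg/mL.
Difference ≈ 6.795 − 1.725 ≈ 5.070 μg/mL.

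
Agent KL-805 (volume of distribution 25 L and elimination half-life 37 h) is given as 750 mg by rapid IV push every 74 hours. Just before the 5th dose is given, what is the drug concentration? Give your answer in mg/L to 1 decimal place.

f = (1/2)^(τ/t½) = (1/2)^(74/37) ≈ 0.2500.
C₀ = D/Vd = 750/25 ≈ 30.000 mg/L.
Before the 5th dose, 4 doses have been given. Superposition: Cmin = C₀·(f + f² + … + f^4).
≈ 30.000 × (0.2500 + 0.0625 + 0.0156 + 0.0039) ≈ 30.000 × 0.3320 ≈ 9.960 mg/L.

10.0 mg/L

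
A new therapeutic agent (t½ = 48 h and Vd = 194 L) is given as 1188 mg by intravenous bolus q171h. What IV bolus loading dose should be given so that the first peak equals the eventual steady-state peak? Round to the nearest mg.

1298 mg

f = (1/2)^(171/48) ≈ 0.084641; accumulation ratio R = 1/(1−f) ≈ 1.09247.
Loading dose to hit Cmax,ss on first dose: D_load = D_maint·R ≈ 1188 × 1.09247 ≈ 1297.85 mg.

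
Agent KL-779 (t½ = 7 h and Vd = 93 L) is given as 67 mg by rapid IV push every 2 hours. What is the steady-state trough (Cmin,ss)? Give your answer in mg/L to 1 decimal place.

Over one 2-h interval, 2/7 ≈ 0.28571 half-lives elapse, leaving f ≈ 0.8203 of each dose.
Single-dose peak C₀ = D/Vd = 67/93 ≈ 0.720 mg/L.
Steady-state trough Cmin,ss = C₀·f/(1−f) ≈ 0.720 × 0.8203/0.1797 ≈ 3.287 mg/L.

3.3 mg/L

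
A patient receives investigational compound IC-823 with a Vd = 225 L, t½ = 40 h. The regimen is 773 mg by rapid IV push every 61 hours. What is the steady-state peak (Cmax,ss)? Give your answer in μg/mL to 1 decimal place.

5.3 μg/mL

τ/t½ = 61/40 ≈ 1.525, so fraction remaining f = (1/2)^(61/40) ≈ 0.3475.
At steady state, accumulation factor R = 1/(1 − e^(−kτ)) ≈ 1.5326.
Single-dose peak C₀ = D/Vd = 773/225 ≈ 3.436 μg/mL.
Cmax,ss = C₀/(1 − f) ≈ 3.436/0.6525 ≈ 5.266 μg/mL.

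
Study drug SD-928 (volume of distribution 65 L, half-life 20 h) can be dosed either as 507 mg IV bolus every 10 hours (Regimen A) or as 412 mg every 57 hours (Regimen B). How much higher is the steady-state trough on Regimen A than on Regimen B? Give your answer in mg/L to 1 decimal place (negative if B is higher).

17.8 mg/L

Regimen A: f = (1/2)^(10/20) ≈ 0.7071; Cmin,ss = (507/65)·f/(1−f) ≈ 18.830 mg/L.
Regimen B: f = (1/2)^(57/20) ≈ 0.1387; Cmin,ss = (412/65)·f/(1−f) ≈ 1.021 mg/L.
Difference ≈ 18.830 − 1.021 ≈ 17.809 mg/L.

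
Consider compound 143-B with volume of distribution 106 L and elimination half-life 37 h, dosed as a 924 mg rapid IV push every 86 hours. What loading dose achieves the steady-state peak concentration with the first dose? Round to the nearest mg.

f = (1/2)^(86/37) ≈ 0.199668; accumulation ratio R = 1/(1−f) ≈ 1.24948.
Loading dose to hit Cmax,ss on first dose: D_load = D_maint·R ≈ 924 × 1.24948 ≈ 1154.52 mg.

1155 mg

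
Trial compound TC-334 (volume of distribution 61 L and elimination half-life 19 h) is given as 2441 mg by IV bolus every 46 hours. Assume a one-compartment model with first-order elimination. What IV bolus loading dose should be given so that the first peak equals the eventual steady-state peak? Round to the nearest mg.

f = (1/2)^(46/19) ≈ 0.186720; accumulation ratio R = 1/(1−f) ≈ 1.22959.
Loading dose to hit Cmax,ss on first dose: D_load = D_maint·R ≈ 2441 × 1.22959 ≈ 3001.43 mg.

3001 mg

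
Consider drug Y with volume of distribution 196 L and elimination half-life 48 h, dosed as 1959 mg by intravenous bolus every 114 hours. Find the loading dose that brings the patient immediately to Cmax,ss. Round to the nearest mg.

f = (1/2)^(114/48) ≈ 0.192776; accumulation ratio R = 1/(1−f) ≈ 1.23881.
Loading dose to hit Cmax,ss on first dose: D_load = D_maint·R ≈ 1959 × 1.23881 ≈ 2426.83 mg.

2427 mg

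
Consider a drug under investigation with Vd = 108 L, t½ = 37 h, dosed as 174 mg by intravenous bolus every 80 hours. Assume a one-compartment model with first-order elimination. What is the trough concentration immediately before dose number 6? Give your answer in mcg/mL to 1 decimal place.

f = (1/2)^(τ/t½) = (1/2)^(80/37) ≈ 0.2234.
C₀ = D/Vd = 174/108 ≈ 1.611 mcg/mL.
Before the 6th dose, 5 doses have been given. Superposition: Cmin = C₀·(f + f² + … + f^5).
≈ 1.611 × (0.2234 + 0.0499 + 0.0111 + 0.0025 + 0.0006) ≈ 1.611 × 0.2875 ≈ 0.463 mcg/mL.

0.5 mcg/mL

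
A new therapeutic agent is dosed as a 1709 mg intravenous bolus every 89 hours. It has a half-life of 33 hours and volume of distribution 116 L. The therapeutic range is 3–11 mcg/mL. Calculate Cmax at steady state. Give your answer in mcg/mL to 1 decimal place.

17.4 mcg/mL

τ/t½ = 89/33 ≈ 2.697, so fraction remaining f = (1/2)^(89/33) ≈ 0.1542.
At steady state, accumulation factor R = 1/(1 − e^(−kτ)) ≈ 1.1823.
Single-dose peak C₀ = D/Vd = 1709/116 ≈ 14.733 mcg/mL.
Steady-state peak Cmax,ss = C₀·R ≈ 14.733 × 1.1823 ≈ 17.419 mcg/mL.
Peak 17.4 mcg/mL vs MTC 11 mcg/mL: exceeds toxic threshold.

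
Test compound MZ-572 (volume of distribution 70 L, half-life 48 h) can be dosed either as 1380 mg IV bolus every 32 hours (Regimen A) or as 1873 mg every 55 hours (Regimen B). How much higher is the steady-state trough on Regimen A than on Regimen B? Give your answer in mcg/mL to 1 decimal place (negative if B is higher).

11.5 mcg/mL

Regimen A: f = (1/2)^(32/48) ≈ 0.6300; Cmin,ss = (1380/70)·f/(1−f) ≈ 33.568 mcg/mL.
Regimen B: f = (1/2)^(55/48) ≈ 0.4519; Cmin,ss = (1873/70)·f/(1−f) ≈ 22.061 mcg/mL.
Difference ≈ 33.568 − 22.061 ≈ 11.507 mcg/mL.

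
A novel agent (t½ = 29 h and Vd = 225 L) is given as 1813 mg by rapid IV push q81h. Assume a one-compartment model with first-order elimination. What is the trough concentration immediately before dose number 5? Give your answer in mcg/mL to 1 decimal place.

1.4 mcg/mL

f = (1/2)^(τ/t½) = (1/2)^(81/29) ≈ 0.1443.
C₀ = D/Vd = 1813/225 ≈ 8.058 mcg/mL.
Before the 5th dose, 4 doses have been given. Superposition: Cmin = C₀·(f + f² + … + f^4).
≈ 8.058 × (0.1443 + 0.0208 + 0.0030 + 0.0004) ≈ 8.058 × 0.1685 ≈ 1.358 mcg/mL.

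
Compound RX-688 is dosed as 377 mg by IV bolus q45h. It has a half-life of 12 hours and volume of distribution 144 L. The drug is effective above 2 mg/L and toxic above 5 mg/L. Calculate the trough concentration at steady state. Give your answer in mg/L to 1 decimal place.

k = ln2/t½ = ln2/12 ≈ 0.057762 h⁻¹; fraction remaining f = e^(−kτ) = e^(−0.057762×45) ≈ 0.0743.
Accumulation ratio R = 1/(1 − f) ≈ 1/0.9257 ≈ 1.0803.
Single-dose peak C₀ = D/Vd = 377/144 ≈ 2.618 mg/L.
Cmax,ss = C₀/(1 − f) ≈ 2.618/0.9257 ≈ 2.828 mg/L.
Steady-state trough Cmin,ss = Cmax,ss·f ≈ 2.828 × 0.0743 ≈ 0.210 mg/L.
Trough 0.2 mg/L vs MEC 2 mg/L: subtherapeutic.

0.2 mg/L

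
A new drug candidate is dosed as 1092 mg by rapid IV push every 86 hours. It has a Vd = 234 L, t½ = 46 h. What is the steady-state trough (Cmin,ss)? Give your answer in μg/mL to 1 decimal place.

Over one 86-h interval, 86/46 ≈ 1.8696 half-lives elapse, leaving f ≈ 0.2737 of each dose.
Each bolus raises the concentration by D/Vd = 1092/234 ≈ 4.667 μg/mL.
Steady-state trough Cmin,ss = C₀·f/(1−f) ≈ 4.667 × 0.2737/0.7263 ≈ 1.759 μg/mL.

1.8 μg/mL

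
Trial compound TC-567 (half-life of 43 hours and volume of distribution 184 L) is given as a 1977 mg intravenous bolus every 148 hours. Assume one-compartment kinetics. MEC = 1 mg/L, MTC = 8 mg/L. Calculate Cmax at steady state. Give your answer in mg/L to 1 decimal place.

τ/t½ = 148/43 ≈ 3.4419, so fraction remaining f = (1/2)^(148/43) ≈ 0.0920.
At steady state, accumulation factor R = 1/(1 − e^(−kτ)) ≈ 1.1013.
Each bolus raises the concentration by D/Vd = 1977/184 ≈ 10.745 mg/L.
Cmax,ss = C₀/(1 − f) ≈ 10.745/0.9080 ≈ 11.834 mg/L.
Peak 11.8 mg/L vs MTC 8 mg/L: exceeds toxic threshold.

11.8 mg/L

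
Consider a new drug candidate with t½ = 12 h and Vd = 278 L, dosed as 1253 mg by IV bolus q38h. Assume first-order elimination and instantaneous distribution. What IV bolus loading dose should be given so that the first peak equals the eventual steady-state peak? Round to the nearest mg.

f = (1/2)^(38/12) ≈ 0.111362; accumulation ratio R = 1/(1−f) ≈ 1.12532.
Loading dose to hit Cmax,ss on first dose: D_load = D_maint·R ≈ 1253 × 1.12532 ≈ 1410.03 mg.

1410 mg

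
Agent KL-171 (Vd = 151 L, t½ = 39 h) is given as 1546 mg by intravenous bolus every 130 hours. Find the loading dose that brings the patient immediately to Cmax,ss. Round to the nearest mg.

1716 mg

f = (1/2)^(130/39) ≈ 0.099213; accumulation ratio R = 1/(1−f) ≈ 1.11014.
Loading dose to hit Cmax,ss on first dose: D_load = D_maint·R ≈ 1546 × 1.11014 ≈ 1716.28 mg.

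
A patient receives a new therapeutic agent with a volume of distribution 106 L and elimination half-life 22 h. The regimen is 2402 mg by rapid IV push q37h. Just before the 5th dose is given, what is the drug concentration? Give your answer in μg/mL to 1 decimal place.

10.2 μg/mL

f = (1/2)^(τ/t½) = (1/2)^(37/22) ≈ 0.3117.
C₀ = D/Vd = 2402/106 ≈ 22.660 μg/mL.
Before the 5th dose, 4 doses have been given. Superposition: Cmin = C₀·(f + f² + … + f^4).
≈ 22.660 × (0.3117 + 0.0972 + 0.0303 + 0.0094) ≈ 22.660 × 0.4486 ≈ 10.165 μg/mL.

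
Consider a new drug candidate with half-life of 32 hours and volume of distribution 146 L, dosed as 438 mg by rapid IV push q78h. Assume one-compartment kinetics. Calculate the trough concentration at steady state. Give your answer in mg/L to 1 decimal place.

Over one 78-h interval, 78/32 ≈ 2.4375 half-lives elapse, leaving f ≈ 0.1846 of each dose.
At steady state, accumulation factor R = 1/(1 − e^(−kτ)) ≈ 1.2264.
Each bolus raises the concentration by D/Vd = 438/146 ≈ 3.000 mg/L.
Cmax,ss = C₀/(1 − f) ≈ 3.000/0.8154 ≈ 3.679 mg/L.
One interval later, Cmin,ss = Cmax,ss·e^(−kτ) ≈ 3.679 × 0.1846 ≈ 0.679 mg/L.

0.7 mg/L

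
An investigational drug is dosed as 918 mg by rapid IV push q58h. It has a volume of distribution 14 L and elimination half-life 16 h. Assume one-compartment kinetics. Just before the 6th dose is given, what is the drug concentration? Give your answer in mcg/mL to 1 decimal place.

5.8 mcg/mL

f = (1/2)^(τ/t½) = (1/2)^(58/16) ≈ 0.0811.
C₀ = D/Vd = 918/14 ≈ 65.571 mcg/mL.
Before the 6th dose, 5 doses have been given. Superposition: Cmin = C₀·(f + f² + … + f^5).
≈ 65.571 × (0.0811 + 0.0066 + 0.0005 + 0.0000 + 0.0000) ≈ 65.571 × 0.0882 ≈ 5.783 mcg/mL.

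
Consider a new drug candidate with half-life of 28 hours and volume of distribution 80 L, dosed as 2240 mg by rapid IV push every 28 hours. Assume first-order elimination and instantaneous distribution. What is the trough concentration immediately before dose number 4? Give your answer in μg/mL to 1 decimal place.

24.5 μg/mL

f = (1/2)^(τ/t½) = (1/2)^(28/28) ≈ 0.5000.
C₀ = D/Vd = 2240/80 ≈ 28.000 μg/mL.
Before the 4th dose, 3 doses have been given. Superposition: Cmin = C₀·(f + f² + … + f^3).
≈ 28.000 × (0.5000 + 0.2500 + 0.1250) ≈ 28.000 × 0.8750 ≈ 24.500 μg/mL.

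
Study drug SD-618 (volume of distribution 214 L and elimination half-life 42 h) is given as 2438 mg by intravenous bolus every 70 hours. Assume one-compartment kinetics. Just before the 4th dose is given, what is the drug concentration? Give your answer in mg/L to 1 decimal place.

f = (1/2)^(τ/t½) = (1/2)^(70/42) ≈ 0.3150.
C₀ = D/Vd = 2438/214 ≈ 11.393 mg/L.
Before the 4th dose, 3 doses have been given. Superposition: Cmin = C₀·(f + f² + … + f^3).
≈ 11.393 × (0.3150 + 0.0992 + 0.0313) ≈ 11.393 × 0.4455 ≈ 5.076 mg/L.

5.1 mg/L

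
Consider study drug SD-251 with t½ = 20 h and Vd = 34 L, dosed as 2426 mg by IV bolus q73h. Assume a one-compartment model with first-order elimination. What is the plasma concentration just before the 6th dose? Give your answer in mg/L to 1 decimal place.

6.2 mg/L

f = (1/2)^(τ/t½) = (1/2)^(73/20) ≈ 0.0797.
C₀ = D/Vd = 2426/34 ≈ 71.353 mg/L.
Before the 6th dose, 5 doses have been given. Superposition: Cmin = C₀·(f + f² + … + f^5).
≈ 71.353 × (0.0797 + 0.0064 + 0.0005 + 0.0000 + 0.0000) ≈ 71.353 × 0.0866 ≈ 6.179 mg/L.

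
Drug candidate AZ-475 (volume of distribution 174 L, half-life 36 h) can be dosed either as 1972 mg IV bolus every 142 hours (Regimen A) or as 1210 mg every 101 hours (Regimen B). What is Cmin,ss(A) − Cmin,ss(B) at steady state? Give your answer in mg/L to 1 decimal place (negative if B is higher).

Regimen A: f = (1/2)^(142/36) ≈ 0.0650; Cmin,ss = (1972/174)·f/(1−f) ≈ 0.788 mg/L.
Regimen B: f = (1/2)^(101/36) ≈ 0.1430; Cmin,ss = (1210/174)·f/(1−f) ≈ 1.160 mg/L.
Difference ≈ 0.788 − 1.160 ≈ -0.372 mg/L.

-0.4 mg/L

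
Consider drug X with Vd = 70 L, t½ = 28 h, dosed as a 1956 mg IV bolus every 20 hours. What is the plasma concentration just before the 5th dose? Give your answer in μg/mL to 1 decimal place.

37.6 μg/mL

f = (1/2)^(τ/t½) = (1/2)^(20/28) ≈ 0.6095.
C₀ = D/Vd = 1956/70 ≈ 27.943 μg/mL.
Before the 5th dose, 4 doses have been given. Superposition: Cmin = C₀·(f + f² + … + f^4).
≈ 27.943 × (0.6095 + 0.3715 + 0.2264 + 0.1380) ≈ 27.943 × 1.3454 ≈ 37.595 μg/mL.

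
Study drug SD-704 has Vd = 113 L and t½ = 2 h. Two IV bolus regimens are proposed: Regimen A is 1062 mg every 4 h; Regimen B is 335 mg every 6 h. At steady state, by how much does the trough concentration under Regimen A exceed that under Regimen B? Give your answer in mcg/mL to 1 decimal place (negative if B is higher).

Regimen A: f = (1/2)^(4/2) ≈ 0.2500; Cmin,ss = (1062/113)·f/(1−f) ≈ 3.133 mcg/mL.
Regimen B: f = (1/2)^(6/2) ≈ 0.1250; Cmin,ss = (335/113)·f/(1−f) ≈ 0.424 mcg/mL.
Difference ≈ 3.133 − 0.424 ≈ 2.709 mcg/mL.

2.7 mcg/mL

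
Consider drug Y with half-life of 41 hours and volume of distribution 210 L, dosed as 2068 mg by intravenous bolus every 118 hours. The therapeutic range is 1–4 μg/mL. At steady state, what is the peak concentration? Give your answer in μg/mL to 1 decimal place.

11.4 μg/mL

k = ln2/t½ = ln2/41 ≈ 0.016906 h⁻¹; fraction remaining f = e^(−kτ) = e^(−0.016906×118) ≈ 0.1360.
Accumulation ratio R = 1/(1 − f) ≈ 1/0.8640 ≈ 1.1574.
Single-dose peak C₀ = D/Vd = 2068/210 ≈ 9.848 μg/mL.
Steady-state peak Cmax,ss = C₀·R ≈ 9.848 × 1.1574 ≈ 11.398 μg/mL.
Peak 11.4 μg/mL vs MTC 4 μg/mL: exceeds toxic threshold.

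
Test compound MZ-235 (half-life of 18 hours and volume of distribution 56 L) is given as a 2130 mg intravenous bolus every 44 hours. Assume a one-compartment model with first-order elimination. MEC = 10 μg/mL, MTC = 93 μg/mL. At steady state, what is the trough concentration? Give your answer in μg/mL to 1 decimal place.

τ/t½ = 44/18 ≈ 2.4444, so fraction remaining f = (1/2)^(44/18) ≈ 0.1837.
Each bolus raises the concentration by D/Vd = 2130/56 ≈ 38.036 μg/mL.
Steady-state trough Cmin,ss = C₀·f/(1−f) ≈ 38.036 × 0.1837/0.8163 ≈ 8.560 μg/mL.
Trough 8.6 μg/mL vs MEC 10 μg/mL: subtherapeutic.

8.6 μg/mL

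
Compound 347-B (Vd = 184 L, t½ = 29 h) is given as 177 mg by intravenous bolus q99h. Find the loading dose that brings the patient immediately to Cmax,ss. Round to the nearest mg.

195 mg

f = (1/2)^(99/29) ≈ 0.093831; accumulation ratio R = 1/(1−f) ≈ 1.10355.
Loading dose to hit Cmax,ss on first dose: D_load = D_maint·R ≈ 177 × 1.10355 ≈ 195.33 mg.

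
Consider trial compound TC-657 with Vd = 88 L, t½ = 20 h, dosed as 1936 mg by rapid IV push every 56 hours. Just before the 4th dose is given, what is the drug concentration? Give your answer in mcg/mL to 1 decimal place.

f = (1/2)^(τ/t½) = (1/2)^(56/20) ≈ 0.1436.
C₀ = D/Vd = 1936/88 ≈ 22.000 mcg/mL.
Before the 4th dose, 3 doses have been given. Superposition: Cmin = C₀·(f + f² + … + f^3).
≈ 22.000 × (0.1436 + 0.0206 + 0.0030) ≈ 22.000 × 0.1672 ≈ 3.678 mcg/mL.

3.7 mcg/mL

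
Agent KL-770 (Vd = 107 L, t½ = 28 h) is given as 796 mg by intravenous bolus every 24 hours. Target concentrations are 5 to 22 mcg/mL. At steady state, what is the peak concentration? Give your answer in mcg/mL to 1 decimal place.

Over one 24-h interval, 24/28 ≈ 0.85714 half-lives elapse, leaving f ≈ 0.5520 of each dose.
At steady state, accumulation factor R = 1/(1 − e^(−kτ)) ≈ 2.2321.
Single-dose peak C₀ = D/Vd = 796/107 ≈ 7.439 mcg/mL.
Cmax,ss = C₀/(1 − f) ≈ 7.439/0.4480 ≈ 16.605 mcg/mL.
Peak 16.6 mcg/mL vs MTC 22 mcg/mL: below toxic threshold.

16.6 mcg/mL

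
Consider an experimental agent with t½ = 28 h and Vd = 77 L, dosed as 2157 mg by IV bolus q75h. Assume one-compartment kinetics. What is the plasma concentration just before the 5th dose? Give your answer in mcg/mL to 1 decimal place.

5.2 mcg/mL

f = (1/2)^(τ/t½) = (1/2)^(75/28) ≈ 0.1562.
C₀ = D/Vd = 2157/77 ≈ 28.013 mcg/mL.
Before the 5th dose, 4 doses have been given. Superposition: Cmin = C₀·(f + f² + … + f^4).
≈ 28.013 × (0.1562 + 0.0244 + 0.0038 + 0.0006) ≈ 28.013 × 0.1850 ≈ 5.182 mcg/mL.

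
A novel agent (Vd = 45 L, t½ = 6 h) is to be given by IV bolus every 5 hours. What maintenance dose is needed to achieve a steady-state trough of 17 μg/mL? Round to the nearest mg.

τ/t½ = 5/6 ≈ 0.83333, so f = (1/2)^(5/6) ≈ 0.561231.
Cmin,ss = (D/Vd)·f/(1−f), so D = Cmin,ss·Vd·(1−f)/f.
D = 17 × 45 × (1−f)/f ≈ 17 × 45 × 0.78180 ≈ 598.08 mg.

598 mg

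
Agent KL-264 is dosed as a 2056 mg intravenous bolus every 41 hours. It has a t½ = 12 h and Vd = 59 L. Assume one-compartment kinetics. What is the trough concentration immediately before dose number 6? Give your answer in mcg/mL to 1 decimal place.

f = (1/2)^(τ/t½) = (1/2)^(41/12) ≈ 0.0936.
C₀ = D/Vd = 2056/59 ≈ 34.847 mcg/mL.
Before the 6th dose, 5 doses have been given. Superposition: Cmin = C₀·(f + f² + … + f^5).
≈ 34.847 × (0.0936 + 0.0088 + 0.0008 + 0.0001 + 0.0000) ≈ 34.847 × 0.1033 ≈ 3.600 mcg/mL.

3.6 mcg/mL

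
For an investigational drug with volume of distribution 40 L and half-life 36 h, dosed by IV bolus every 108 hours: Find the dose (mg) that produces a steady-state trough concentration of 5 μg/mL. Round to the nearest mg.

τ/t½ = 108/36 ≈ 3, so f = (1/2)^(108/36) ≈ 0.125000.
Cmin,ss = (D/Vd)·f/(1−f), so D = Cmin,ss·Vd·(1−f)/f.
D = 5 × 40 × (1−f)/f ≈ 5 × 40 × 7.00000 ≈ 1400.00 mg.

1400 mg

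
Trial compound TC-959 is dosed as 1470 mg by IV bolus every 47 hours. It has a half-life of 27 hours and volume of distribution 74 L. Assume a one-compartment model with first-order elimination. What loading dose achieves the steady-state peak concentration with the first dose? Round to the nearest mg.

2098 mg

f = (1/2)^(47/27) ≈ 0.299216; accumulation ratio R = 1/(1−f) ≈ 1.42697.
Loading dose to hit Cmax,ss on first dose: D_load = D_maint·R ≈ 1470 × 1.42697 ≈ 2097.65 mg.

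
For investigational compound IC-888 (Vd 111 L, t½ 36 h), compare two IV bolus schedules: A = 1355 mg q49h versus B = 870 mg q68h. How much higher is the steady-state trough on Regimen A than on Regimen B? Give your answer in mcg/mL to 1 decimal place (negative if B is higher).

4.9 mcg/mL

Regimen A: f = (1/2)^(49/36) ≈ 0.3893; Cmin,ss = (1355/111)·f/(1−f) ≈ 7.782 mcg/mL.
Regimen B: f = (1/2)^(68/36) ≈ 0.2700; Cmin,ss = (870/111)·f/(1−f) ≈ 2.899 mcg/mL.
Difference ≈ 7.782 − 2.899 ≈ 4.883 mcg/mL.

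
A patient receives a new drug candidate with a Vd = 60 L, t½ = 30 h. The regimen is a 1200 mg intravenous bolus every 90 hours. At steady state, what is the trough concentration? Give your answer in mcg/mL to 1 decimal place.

2.9 mcg/mL

τ = 90 h = 3 half-lives, so f = (1/2)^3 = 0.125.
At steady state, R = 1/(1 − 0.125) = 8/7.
Single-dose peak C₀ = D/Vd = 1200/60 = 20 mcg/mL.
Steady-state peak Cmax,ss = C₀·R = 20 × 8/7 ≈ 22.857 mcg/mL.
Steady-state trough Cmin,ss = Cmax,ss·f ≈ 22.857 × 0.125 ≈ 2.857 mcg/mL.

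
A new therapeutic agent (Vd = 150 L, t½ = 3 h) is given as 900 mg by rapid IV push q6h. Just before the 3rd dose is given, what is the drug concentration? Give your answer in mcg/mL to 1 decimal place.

f = (1/2)^(τ/t½) = (1/2)^(6/3) ≈ 0.2500.
C₀ = D/Vd = 900/150 ≈ 6.000 mcg/mL.
Before the 3rd dose, 2 doses have been given. Superposition: Cmin = C₀·(f + f²).
≈ 6.000 × (0.2500 + 0.0625) ≈ 6.000 × 0.3125 ≈ 1.875 mcg/mL.

1.9 mcg/mL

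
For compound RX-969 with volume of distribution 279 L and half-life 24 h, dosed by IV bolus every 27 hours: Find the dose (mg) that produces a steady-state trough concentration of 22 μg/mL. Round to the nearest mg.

τ/t½ = 27/24 ≈ 1.125, so f = (1/2)^(27/24) ≈ 0.458502.
Cmin,ss = (D/Vd)·f/(1−f), so D = Cmin,ss·Vd·(1−f)/f.
D = 22 × 279 × (1−f)/f ≈ 22 × 279 × 1.18102 ≈ 7249.10 mg.

7249 mg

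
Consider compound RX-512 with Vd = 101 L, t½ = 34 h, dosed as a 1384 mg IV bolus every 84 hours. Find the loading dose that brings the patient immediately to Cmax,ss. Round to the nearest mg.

f = (1/2)^(84/34) ≈ 0.180418; accumulation ratio R = 1/(1−f) ≈ 1.22013.
Loading dose to hit Cmax,ss on first dose: D_load = D_maint·R ≈ 1384 × 1.22013 ≈ 1688.66 mg.

1689 mg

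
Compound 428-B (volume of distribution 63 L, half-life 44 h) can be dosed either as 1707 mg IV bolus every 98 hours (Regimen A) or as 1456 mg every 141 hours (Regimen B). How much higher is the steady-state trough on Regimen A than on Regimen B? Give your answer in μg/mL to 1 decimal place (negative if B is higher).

Regimen A: f = (1/2)^(98/44) ≈ 0.2136; Cmin,ss = (1707/63)·f/(1−f) ≈ 7.360 μg/mL.
Regimen B: f = (1/2)^(141/44) ≈ 0.1085; Cmin,ss = (1456/63)·f/(1−f) ≈ 2.813 μg/mL.
Difference ≈ 7.360 − 2.813 ≈ 4.547 μg/mL.

4.5 μg/mL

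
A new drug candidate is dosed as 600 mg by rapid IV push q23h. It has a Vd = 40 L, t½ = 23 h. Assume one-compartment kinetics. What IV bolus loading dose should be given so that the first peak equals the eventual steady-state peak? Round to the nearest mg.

f = (1/2)^(23/23) ≈ 0.500000; accumulation ratio R = 1/(1−f) ≈ 2.00000.
Loading dose to hit Cmax,ss on first dose: D_load = D_maint·R ≈ 600 × 2.00000 ≈ 1200.00 mg.

1200 mg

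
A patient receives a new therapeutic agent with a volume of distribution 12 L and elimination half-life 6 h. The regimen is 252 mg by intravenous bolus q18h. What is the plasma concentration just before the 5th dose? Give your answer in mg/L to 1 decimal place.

f = (1/2)^(τ/t½) = (1/2)^(18/6) ≈ 0.1250.
C₀ = D/Vd = 252/12 ≈ 21.000 mg/L.
Before the 5th dose, 4 doses have been given. Superposition: Cmin = C₀·(f + f² + … + f^4).
≈ 21.000 × (0.1250 + 0.0156 + 0.0020 + 0.0002) ≈ 21.000 × 0.1428 ≈ 2.999 mg/L.

3.0 mg/L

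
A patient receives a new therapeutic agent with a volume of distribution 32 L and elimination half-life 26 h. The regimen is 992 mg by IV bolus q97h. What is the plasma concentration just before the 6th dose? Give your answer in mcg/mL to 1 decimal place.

f = (1/2)^(τ/t½) = (1/2)^(97/26) ≈ 0.0753.
C₀ = D/Vd = 992/32 ≈ 31.000 mcg/mL.
Before the 6th dose, 5 doses have been given. Superposition: Cmin = C₀·(f + f² + … + f^5).
≈ 31.000 × (0.0753 + 0.0057 + 0.0004 + 0.0000 + 0.0000) ≈ 31.000 × 0.0814 ≈ 2.523 mcg/mL.

2.5 mcg/mL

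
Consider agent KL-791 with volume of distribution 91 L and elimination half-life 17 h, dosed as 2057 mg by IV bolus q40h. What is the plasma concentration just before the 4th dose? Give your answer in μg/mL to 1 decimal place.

f = (1/2)^(τ/t½) = (1/2)^(40/17) ≈ 0.1957.
C₀ = D/Vd = 2057/91 ≈ 22.604 μg/mL.
Before the 4th dose, 3 doses have been given. Superposition: Cmin = C₀·(f + f² + … + f^3).
≈ 22.604 × (0.1957 + 0.0383 + 0.0075) ≈ 22.604 × 0.2415 ≈ 5.459 μg/mL.

5.5 μg/mL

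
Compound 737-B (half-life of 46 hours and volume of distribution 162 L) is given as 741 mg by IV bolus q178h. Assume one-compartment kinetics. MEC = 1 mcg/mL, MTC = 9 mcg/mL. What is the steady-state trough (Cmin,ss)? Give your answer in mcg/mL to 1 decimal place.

0.3 mcg/mL

τ/t½ = 178/46 ≈ 3.8696, so fraction remaining f = (1/2)^(178/46) ≈ 0.0684.
Accumulation ratio R = 1/(1 − f) ≈ 1/0.9316 ≈ 1.0734.
Each bolus raises the concentration by D/Vd = 741/162 ≈ 4.574 mcg/mL.
Cmax,ss = C₀/(1 − f) ≈ 4.574/0.9316 ≈ 4.910 mcg/mL.
One interval later, Cmin,ss = Cmax,ss·e^(−kτ) ≈ 4.910 × 0.0684 ≈ 0.336 mcg/mL.
Trough 0.3 mcg/mL vs MEC 1 mcg/mL: subtherapeutic.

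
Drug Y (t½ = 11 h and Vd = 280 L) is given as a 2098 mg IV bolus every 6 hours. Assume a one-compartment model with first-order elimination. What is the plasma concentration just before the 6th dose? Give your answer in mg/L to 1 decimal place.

13.8 mg/L

f = (1/2)^(τ/t½) = (1/2)^(6/11) ≈ 0.6852.
C₀ = D/Vd = 2098/280 ≈ 7.493 mg/L.
Before the 6th dose, 5 doses have been given. Superposition: Cmin = C₀·(f + f² + … + f^5).
≈ 7.493 × (0.6852 + 0.4695 + 0.3217 + 0.2204 + 0.1510) ≈ 7.493 × 1.8478 ≈ 13.846 mg/L.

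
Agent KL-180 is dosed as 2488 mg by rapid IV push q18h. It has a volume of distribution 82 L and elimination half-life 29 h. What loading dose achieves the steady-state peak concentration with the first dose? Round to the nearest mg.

7116 mg

f = (1/2)^(18/29) ≈ 0.650360; accumulation ratio R = 1/(1−f) ≈ 2.86008.
Loading dose to hit Cmax,ss on first dose: D_load = D_maint·R ≈ 2488 × 2.86008 ≈ 7115.88 mg.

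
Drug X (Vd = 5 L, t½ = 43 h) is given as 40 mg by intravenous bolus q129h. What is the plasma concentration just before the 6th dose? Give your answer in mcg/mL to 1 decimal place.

1.1 mcg/mL

f = (1/2)^(τ/t½) = (1/2)^(129/43) ≈ 0.1250.
C₀ = D/Vd = 40/5 ≈ 8.000 mcg/mL.
Before the 6th dose, 5 doses have been given. Superposition: Cmin = C₀·(f + f² + … + f^5).
≈ 8.000 × (0.1250 + 0.0156 + 0.0020 + 0.0002 + 0.0000) ≈ 8.000 × 0.1428 ≈ 1.142 mcg/mL.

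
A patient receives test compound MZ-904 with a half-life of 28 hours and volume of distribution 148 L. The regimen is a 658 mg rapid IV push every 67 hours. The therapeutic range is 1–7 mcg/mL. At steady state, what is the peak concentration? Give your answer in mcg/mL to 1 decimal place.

Over one 67-h interval, 67/28 ≈ 2.3929 half-lives elapse, leaving f ≈ 0.1904 of each dose.
Accumulation ratio R = 1/(1 − f) ≈ 1/0.8096 ≈ 1.2352.
Each bolus raises the concentration by D/Vd = 658/148 ≈ 4.446 mcg/mL.
Steady-state peak Cmax,ss = C₀·R ≈ 4.446 × 1.2352 ≈ 5.492 mcg/mL.
Peak 5.5 mcg/mL vs MTC 7 mcg/mL: below toxic threshold.

5.5 mcg/mL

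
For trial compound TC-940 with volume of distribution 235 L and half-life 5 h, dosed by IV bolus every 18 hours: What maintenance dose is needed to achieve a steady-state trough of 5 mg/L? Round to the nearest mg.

13073 mg

τ/t½ = 18/5 ≈ 3.6, so f = (1/2)^(18/5) ≈ 0.082469.
Cmin,ss = (D/Vd)·f/(1−f), so D = Cmin,ss·Vd·(1−f)/f.
D = 5 × 235 × (1−f)/f ≈ 5 × 235 × 11.12577 ≈ 13072.78 mg.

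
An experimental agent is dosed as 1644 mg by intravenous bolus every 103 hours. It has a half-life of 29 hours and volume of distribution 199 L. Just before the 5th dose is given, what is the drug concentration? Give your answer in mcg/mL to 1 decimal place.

f = (1/2)^(τ/t½) = (1/2)^(103/29) ≈ 0.0853.
C₀ = D/Vd = 1644/199 ≈ 8.261 mcg/mL.
Before the 5th dose, 4 doses have been given. Superposition: Cmin = C₀·(f + f² + … + f^4).
≈ 8.261 × (0.0853 + 0.0073 + 0.0006 + 0.0001) ≈ 8.261 × 0.0933 ≈ 0.771 mcg/mL.

0.8 mcg/mL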